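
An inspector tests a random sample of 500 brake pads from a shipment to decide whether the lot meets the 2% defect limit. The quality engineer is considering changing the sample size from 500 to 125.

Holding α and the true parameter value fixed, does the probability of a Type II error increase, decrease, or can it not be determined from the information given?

With less data the test statistic is noisier; under Ha, more outcomes land inside the acceptance region.

It increases.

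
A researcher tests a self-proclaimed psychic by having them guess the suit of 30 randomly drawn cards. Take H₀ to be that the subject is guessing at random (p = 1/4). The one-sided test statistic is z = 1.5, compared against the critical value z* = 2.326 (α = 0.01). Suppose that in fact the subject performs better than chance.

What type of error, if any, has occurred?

Since z = 1.5 ≤ z* = 2.326, H₀ is not rejected.
H₀ is false (actually the subject performs better than chance).
Failing to reject a false H₀ is a Type II error.

Type II error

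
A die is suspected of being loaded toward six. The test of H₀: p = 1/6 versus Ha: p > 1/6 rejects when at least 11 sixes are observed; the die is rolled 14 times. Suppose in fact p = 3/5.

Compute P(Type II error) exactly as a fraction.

5344795024/6103515625

Under the alternative p = 3/5, X ~ Binomial(14, 3/5); β is the probability the test does not reject, P(X < 11).
Adding the binomial probabilities P(X=0)+…+P(X=10) at p = 3/5 gives 5344795024/6103515625.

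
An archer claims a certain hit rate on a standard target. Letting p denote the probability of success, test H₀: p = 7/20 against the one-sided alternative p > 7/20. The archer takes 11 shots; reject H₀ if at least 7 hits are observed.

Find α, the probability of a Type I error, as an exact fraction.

Under H₀, X ~ Binomial(11, 7/20), and α = P(X ≥ 7).
Adding the binomial terms for j = 7 through 11 with p = 7/20 yields 1026922708651/20480000000000.

1026922708651/20480000000000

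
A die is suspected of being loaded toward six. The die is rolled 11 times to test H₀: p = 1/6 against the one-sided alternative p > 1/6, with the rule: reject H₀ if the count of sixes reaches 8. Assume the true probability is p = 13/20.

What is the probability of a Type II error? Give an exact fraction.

A Type II error is failing to reject when Ha holds: with p = 13/20, β = P(X ≤ 7).
Summing C(11,j)·(13/20)^j·(7/20)^{11-j} for j = 0..7 gives 2941183244209/5120000000000.

2941183244209/5120000000000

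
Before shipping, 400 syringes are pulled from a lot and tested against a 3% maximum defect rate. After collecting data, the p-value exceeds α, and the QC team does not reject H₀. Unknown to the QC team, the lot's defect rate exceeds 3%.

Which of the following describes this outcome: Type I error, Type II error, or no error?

Type II error

The conventional null hypothesis here is that the lot's defect rate is 3% (within specification).
H₀ was not rejected, but H₀ is actually false.
Failing to reject a false null hypothesis is a Type II error (false negative).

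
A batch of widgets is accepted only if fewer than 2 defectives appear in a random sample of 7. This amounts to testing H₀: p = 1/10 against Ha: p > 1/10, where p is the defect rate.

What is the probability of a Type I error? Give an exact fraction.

α = P(reject H₀ | H₀ true) = P(X ≥ 2 | p = 1/10), X ~ Binomial(7, 1/10).
Computing the lower-tail complement: 1 − 531441/625000 = 93559/625000.

93559/625000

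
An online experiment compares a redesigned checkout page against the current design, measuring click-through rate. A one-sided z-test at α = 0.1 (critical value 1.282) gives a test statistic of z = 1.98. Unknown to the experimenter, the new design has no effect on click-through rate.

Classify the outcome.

Type I error

The conventional null hypothesis is that the new design has no effect on click-through rate.
Since z = 1.98 > z* = 1.282, H₀ is rejected.
H₀ is true (actually the new design has no effect on click-through rate).
Rejecting a true H₀ is a Type I error.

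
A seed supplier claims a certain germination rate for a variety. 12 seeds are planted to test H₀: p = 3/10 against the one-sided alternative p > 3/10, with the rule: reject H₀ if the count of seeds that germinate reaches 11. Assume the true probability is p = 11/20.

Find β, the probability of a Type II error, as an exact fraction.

4062047911197291/4096000000000000

Under the alternative p = 11/20, S ~ Binomial(12, 11/20); β is the probability the test does not reject, P(S < 11).
Equivalently, β = 1 − P(S ≥ 11) = 4062047911197291/4096000000000000.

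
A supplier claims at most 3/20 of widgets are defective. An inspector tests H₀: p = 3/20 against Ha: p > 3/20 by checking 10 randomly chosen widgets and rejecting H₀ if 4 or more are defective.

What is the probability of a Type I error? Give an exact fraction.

127922685129/2560000000000

α = P(reject H₀ | H₀ true) = P(S ≥ 4 | p = 3/20), S ~ Binomial(10, 3/20).
Via the complement, α = 1 − Σ_{j=0}^{3} C(10,j)(3/20)^j(17/20)^{10-j} = 127922685129/2560000000000.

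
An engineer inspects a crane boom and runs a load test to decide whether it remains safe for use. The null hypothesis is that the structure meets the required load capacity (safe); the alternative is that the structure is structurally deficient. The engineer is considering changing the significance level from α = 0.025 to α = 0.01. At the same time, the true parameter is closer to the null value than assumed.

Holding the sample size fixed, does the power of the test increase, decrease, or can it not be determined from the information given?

It decreases.

A smaller α moves the rejection region further into the tail. With the alternative true, more outcomes now fall outside the rejection region, so failing to reject becomes more likely. When the true parameter is near the null value, the test has a harder time distinguishing Ha from H₀. Both changes push β in the same direction.
Since power = 1 − β and β increases, power decreases.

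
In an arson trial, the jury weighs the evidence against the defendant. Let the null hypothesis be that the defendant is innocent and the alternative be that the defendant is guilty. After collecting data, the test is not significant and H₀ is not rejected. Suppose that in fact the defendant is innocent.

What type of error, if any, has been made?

The test retained a true H₀ — the decision matches the true state.

No error — this is a correct decision.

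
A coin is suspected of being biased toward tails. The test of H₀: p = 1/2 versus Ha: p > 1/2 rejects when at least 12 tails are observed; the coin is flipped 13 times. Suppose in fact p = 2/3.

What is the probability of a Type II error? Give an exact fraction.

Under the alternative p = 2/3, K ~ Binomial(13, 2/3); β is the probability the test does not reject, P(K < 12).
Summing C(13,j)·(2/3)^j·(1/3)^{13-j} for j = 0..11 gives 510961/531441.

510961/531441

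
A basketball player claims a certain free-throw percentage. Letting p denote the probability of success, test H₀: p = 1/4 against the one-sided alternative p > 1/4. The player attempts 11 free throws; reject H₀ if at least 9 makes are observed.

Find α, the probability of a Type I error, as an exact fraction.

529/4194304

Under H₀, X ~ Binomial(11, 1/4), and α = P(X ≥ 9).
Adding the binomial terms for j = 9 through 11 with p = 1/4 yields 529/4194304.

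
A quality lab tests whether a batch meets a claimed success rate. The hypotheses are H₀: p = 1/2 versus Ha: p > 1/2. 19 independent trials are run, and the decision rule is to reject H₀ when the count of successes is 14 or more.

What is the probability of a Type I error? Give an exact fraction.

Under H₀, X ~ Binomial(19, 1/2), and α = P(X ≥ 14).
That's C(19,14) + C(19,15) + C(19,16) + C(19,17) + C(19,18) + C(19,19) over 2^19, i.e. (11628 + 3876 + 969 + 171 + 19 + 1)/524288 = 16664/524288 = 2083/65536.

2083/65536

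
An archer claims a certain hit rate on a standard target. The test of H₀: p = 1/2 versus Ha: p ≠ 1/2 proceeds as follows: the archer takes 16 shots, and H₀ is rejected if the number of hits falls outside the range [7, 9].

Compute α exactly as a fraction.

α = P(Y ≤ 6 or Y ≥ 10 | p = 1/2), Y ~ Binomial(16, 1/2).
Each tail has probability (1 + 16 + 120 + 560 + 1820 + 4368 + 8008)/65536; doubling gives α = 29786/65536 = 14893/32768.

14893/32768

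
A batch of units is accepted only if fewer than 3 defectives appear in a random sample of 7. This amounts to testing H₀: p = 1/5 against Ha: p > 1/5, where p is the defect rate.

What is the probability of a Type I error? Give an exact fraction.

2313/15625

The significance level is the probability, assuming p = 1/5, of seeing 3 or more defectives in 7 draws.
α = 1 − P(S ≤ 2) = 1 − 13312/15625 = 2313/15625.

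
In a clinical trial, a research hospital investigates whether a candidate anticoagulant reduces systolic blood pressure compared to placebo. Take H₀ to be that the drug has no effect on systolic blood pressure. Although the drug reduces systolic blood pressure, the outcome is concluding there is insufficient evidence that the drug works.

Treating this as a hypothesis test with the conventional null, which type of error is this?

Type II error

'Concluding there is insufficient evidence that the drug works' corresponds to failing to reject H₀.
H₀ was not rejected but H₀ is false — a Type II error (false negative).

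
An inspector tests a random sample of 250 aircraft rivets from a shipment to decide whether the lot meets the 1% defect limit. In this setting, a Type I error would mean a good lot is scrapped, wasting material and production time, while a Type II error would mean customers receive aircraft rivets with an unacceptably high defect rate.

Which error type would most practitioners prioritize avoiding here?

The Type II consequence (customers receive aircraft rivets with an unacceptably high defect rate) is more severe than the Type I consequence (a good lot is scrapped, wasting material and production time).

Type II error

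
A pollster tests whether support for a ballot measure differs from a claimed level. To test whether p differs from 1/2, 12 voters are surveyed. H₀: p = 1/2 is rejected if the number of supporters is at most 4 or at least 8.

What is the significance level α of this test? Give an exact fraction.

The significance level is the null-hypothesis probability of the rejection region {≤4} ∪ {≥8}.
Each tail has probability (1 + 12 + 66 + 220 + 495)/4096; doubling gives α = 1588/4096 = 397/1024.

397/1024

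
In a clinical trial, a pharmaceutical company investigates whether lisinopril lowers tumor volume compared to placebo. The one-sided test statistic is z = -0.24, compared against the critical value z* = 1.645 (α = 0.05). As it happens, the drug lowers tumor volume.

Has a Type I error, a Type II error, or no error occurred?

Type II error

The conventional null hypothesis is that the drug has no effect on tumor volume.
Since z = -0.24 ≤ z* = 1.645, H₀ is not rejected.
H₀ is false (actually the drug lowers tumor volume).
Failing to reject a false H₀ is a Type II error.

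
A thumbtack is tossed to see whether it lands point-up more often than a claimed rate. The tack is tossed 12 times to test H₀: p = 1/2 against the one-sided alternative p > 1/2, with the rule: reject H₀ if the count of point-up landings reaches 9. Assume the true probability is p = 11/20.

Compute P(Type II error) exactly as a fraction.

β = P(fail to reject H₀ | Ha true) = P(K ≤ 8 | p = 11/20), K ~ Binomial(12, 11/20).
Equivalently, β = 1 − P(K ≥ 9) = 709043757719553/819200000000000.

709043757719553/819200000000000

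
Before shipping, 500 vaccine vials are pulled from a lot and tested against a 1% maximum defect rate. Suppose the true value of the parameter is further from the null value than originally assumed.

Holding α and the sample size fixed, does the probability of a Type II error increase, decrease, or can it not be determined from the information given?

A larger true effect moves the Ha sampling distribution further from the H₀ critical value, making rejection more likely when Ha is true.

It decreases.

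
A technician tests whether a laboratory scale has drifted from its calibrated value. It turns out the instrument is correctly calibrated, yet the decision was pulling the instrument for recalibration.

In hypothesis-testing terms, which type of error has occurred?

The null hypothesis here is that the instrument is correctly calibrated.
'Pulling the instrument for recalibration' corresponds to rejecting H₀.
H₀ was rejected but H₀ is true — a Type I error (false positive).

Type I error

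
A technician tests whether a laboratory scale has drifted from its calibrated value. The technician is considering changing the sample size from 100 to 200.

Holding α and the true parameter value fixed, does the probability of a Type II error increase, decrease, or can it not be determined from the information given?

More data shrinks sampling variability; the test statistic under Ha concentrates further from the null value, making rejection more likely.

It decreases.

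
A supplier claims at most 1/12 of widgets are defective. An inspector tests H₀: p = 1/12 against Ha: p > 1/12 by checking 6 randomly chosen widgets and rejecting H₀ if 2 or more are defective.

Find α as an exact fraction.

248117/2985984

The significance level is the probability, assuming p = 1/12, of seeing 2 or more defectives in 6 draws.
Computing the lower-tail complement: 1 − 2737867/2985984 = 248117/2985984.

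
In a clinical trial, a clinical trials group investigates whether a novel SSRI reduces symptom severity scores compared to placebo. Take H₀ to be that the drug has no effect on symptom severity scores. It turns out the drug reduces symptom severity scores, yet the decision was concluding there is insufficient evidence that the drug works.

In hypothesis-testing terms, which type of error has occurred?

Type II error

'Concluding there is insufficient evidence that the drug works' corresponds to failing to reject H₀.
H₀ was not rejected but H₀ is false — a Type II error (false negative).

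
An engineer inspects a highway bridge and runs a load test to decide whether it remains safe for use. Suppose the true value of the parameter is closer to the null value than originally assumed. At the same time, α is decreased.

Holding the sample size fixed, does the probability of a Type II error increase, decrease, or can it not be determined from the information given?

It increases.

When the true parameter is near the null value, the test has a harder time distinguishing Ha from H₀. A smaller α moves the rejection region further into the tail. With the alternative true, more outcomes now fall outside the rejection region, so failing to reject becomes more likely. Both changes push β in the same direction.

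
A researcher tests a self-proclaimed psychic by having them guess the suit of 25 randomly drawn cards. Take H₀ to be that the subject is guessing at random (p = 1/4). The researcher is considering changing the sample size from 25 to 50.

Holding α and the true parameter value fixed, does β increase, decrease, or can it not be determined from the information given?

It decreases.

A larger sample reduces the standard error, pulling the sampling distribution under Ha further from the non-rejection region.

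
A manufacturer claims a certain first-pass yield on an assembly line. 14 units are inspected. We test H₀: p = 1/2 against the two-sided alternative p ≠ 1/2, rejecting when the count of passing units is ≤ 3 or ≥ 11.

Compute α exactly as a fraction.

235/4096

α = P(S ≤ 3 or S ≥ 11 | p = 1/2), S ~ Binomial(14, 1/2).
The two tails are symmetric, so α = 2·(1 + 14 + 91 + 364)/2^14 = 940/16384 = 235/4096.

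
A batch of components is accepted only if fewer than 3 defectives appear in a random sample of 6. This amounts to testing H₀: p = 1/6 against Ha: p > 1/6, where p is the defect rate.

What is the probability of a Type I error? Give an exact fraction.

The significance level is the probability, assuming p = 1/6, of seeing 3 or more defectives in 6 draws.
α = 1 − P(Y ≤ 2) = 1 − 21875/23328 = 1453/23328.

1453/23328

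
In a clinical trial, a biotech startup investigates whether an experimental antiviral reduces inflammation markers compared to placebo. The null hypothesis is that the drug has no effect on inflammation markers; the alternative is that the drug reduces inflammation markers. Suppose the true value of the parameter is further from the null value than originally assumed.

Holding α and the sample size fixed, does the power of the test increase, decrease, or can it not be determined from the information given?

It increases.

A bigger departure from H₀ is easier for the test to detect, so it fails to reject less often.
Since power = 1 − β and β decreases, power increases.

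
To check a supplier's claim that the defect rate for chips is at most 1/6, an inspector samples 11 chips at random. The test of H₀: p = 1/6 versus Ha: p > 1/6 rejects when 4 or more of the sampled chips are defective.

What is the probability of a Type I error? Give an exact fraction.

1444669/15116544

Under H₀, K ~ Binomial(11, 1/6); the Type I error rate is P(K ≥ 4).
Computing the lower-tail complement: 1 − 13671875/15116544 = 1444669/15116544.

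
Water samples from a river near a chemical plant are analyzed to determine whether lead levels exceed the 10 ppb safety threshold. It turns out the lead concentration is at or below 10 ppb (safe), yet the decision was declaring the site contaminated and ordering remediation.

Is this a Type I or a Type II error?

The null hypothesis here is that the lead concentration is at or below 10 ppb (safe).
'Declaring the site contaminated and ordering remediation' corresponds to rejecting H₀.
H₀ was rejected but H₀ is true — a Type I error (false positive).

Type I error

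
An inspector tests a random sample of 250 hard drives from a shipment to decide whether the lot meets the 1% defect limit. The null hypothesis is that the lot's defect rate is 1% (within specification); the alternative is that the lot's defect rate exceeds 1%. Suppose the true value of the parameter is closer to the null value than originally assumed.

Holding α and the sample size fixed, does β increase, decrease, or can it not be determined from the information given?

A smaller departure from H₀ means the test statistic under Ha is distributed closer to where it would be under H₀; rejection becomes less likely.

It increases.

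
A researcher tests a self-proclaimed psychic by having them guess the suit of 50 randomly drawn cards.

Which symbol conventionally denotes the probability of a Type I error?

P(Type I error) = P(reject H₀ | H₀ true) = α, the significance level.

α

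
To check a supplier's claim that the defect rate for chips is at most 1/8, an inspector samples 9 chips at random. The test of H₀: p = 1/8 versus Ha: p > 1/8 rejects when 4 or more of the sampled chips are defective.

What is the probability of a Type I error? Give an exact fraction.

α = P(reject H₀ | H₀ true) = P(Y ≥ 4 | p = 1/8), Y ~ Binomial(9, 1/8).
Computing the lower-tail complement: 1 − 4117715/4194304 = 76589/4194304.

76589/4194304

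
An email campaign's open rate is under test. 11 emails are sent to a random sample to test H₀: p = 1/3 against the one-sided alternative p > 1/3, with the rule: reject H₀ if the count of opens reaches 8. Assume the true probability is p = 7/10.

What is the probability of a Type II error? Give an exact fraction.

1076094153/2500000000

Under the alternative p = 7/10, X ~ Binomial(11, 7/10); β is the probability the test does not reject, P(X < 8).
Summing C(11,j)·(7/10)^j·(3/10)^{11-j} for j = 0..7 gives 1076094153/2500000000.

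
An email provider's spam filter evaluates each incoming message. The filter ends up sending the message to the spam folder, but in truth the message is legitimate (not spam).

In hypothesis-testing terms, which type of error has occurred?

Type I error

The null hypothesis here is that the message is legitimate (not spam).
'Sending the message to the spam folder' corresponds to rejecting H₀.
H₀ was rejected but H₀ is true — a Type I error (false positive).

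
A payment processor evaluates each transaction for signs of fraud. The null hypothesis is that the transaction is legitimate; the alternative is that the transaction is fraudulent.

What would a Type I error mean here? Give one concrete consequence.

A Type I error would mean concluding that the transaction is fraudulent when in fact the transaction is legitimate. Consequence: a legitimate purchase is declined and the customer's card is frozen.

A Type I error is rejecting H₀ when H₀ is true.
Here that means blocking the transaction and freezing the card when actually the transaction is legitimate.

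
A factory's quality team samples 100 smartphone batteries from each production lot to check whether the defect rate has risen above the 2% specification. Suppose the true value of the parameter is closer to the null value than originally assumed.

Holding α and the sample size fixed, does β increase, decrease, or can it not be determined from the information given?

A smaller departure from H₀ means the test statistic under Ha is distributed closer to where it would be under H₀; rejection becomes less likely.

It increases.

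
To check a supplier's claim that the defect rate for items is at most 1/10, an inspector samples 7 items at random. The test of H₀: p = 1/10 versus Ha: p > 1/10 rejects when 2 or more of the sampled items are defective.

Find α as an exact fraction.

α = P(reject H₀ | H₀ true) = P(K ≥ 2 | p = 1/10), K ~ Binomial(7, 1/10).
Via the complement, α = 1 − Σ_{j=0}^{1} C(7,j)(1/10)^j(9/10)^{7-j} = 93559/625000.

93559/625000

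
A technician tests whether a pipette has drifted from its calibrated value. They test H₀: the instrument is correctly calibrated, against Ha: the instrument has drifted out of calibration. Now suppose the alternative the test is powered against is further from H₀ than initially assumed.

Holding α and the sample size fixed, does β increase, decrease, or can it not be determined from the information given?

A bigger departure from H₀ is easier for the test to detect, so it fails to reject less often.

It decreases.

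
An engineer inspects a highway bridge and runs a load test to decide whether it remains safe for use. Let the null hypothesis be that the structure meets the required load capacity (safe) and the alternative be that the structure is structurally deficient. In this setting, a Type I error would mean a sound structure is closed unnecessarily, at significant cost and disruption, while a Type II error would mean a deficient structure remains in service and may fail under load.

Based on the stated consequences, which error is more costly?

The Type II consequence (a deficient structure remains in service and may fail under load) is more severe than the Type I consequence (a sound structure is closed unnecessarily, at significant cost and disruption).

Type II error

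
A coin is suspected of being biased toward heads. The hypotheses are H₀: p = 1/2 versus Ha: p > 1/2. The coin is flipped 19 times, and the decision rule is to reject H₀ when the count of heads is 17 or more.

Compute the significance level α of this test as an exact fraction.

The Type I error probability is α = P(K ≥ 17) computed under H₀, where K ~ Binomial(19, 1/2).
P(K ≥ 17) = [C(19,17) + C(19,18) + C(19,19)] / 2^19 = (171 + 19 + 1) / 524288 = 191/524288.

191/524288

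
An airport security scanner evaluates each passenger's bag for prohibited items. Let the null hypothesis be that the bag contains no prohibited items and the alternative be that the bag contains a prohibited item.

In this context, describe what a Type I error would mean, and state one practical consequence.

A Type I error would mean concluding that the bag contains a prohibited item when in fact the bag contains no prohibited items. Consequence: a harmless bag is searched, delaying the passenger.

A Type I error is rejecting H₀ when H₀ is true.
Here that means flagging the bag for a manual search when actually the bag contains no prohibited items.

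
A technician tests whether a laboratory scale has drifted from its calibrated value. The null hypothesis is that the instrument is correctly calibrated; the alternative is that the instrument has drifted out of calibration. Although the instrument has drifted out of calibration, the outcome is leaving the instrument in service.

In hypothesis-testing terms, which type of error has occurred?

'Leaving the instrument in service' corresponds to failing to reject H₀.
H₀ was not rejected but H₀ is false — a Type II error (false negative).

Type II error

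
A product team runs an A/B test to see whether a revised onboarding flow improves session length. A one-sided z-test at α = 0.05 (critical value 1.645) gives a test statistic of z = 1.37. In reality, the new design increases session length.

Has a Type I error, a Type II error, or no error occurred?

Type II error

The conventional null hypothesis is that the new design has no effect on session length.
Since z = 1.37 ≤ z* = 1.645, H₀ is not rejected.
H₀ is false (actually the new design increases session length).
Failing to reject a false H₀ is a Type II error.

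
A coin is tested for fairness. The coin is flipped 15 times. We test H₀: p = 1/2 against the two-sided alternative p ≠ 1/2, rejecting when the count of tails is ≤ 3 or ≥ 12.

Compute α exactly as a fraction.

α = P(S ≤ 3 or S ≥ 12 | p = 1/2), S ~ Binomial(15, 1/2).
By symmetry, α = 2·P(S ≤ 3) = 2·(1 + 15 + 105 + 455)/32768 = 1152/32768 = 9/256.

9/256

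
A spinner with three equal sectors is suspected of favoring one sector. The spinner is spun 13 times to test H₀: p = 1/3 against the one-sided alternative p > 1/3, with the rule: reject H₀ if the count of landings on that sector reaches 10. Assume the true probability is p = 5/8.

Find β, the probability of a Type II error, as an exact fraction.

A Type II error is failing to reject when Ha holds: with p = 5/8, β = P(K ≤ 9).
Summing C(13,j)·(5/8)^j·(3/8)^{13-j} for j = 0..9 gives 107331531597/137438953472.

107331531597/137438953472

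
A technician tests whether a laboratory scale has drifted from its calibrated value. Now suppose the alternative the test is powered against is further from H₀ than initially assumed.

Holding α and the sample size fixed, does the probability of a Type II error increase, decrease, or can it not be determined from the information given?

A larger true effect moves the Ha sampling distribution further from the H₀ critical value, making rejection more likely when Ha is true.

It decreases.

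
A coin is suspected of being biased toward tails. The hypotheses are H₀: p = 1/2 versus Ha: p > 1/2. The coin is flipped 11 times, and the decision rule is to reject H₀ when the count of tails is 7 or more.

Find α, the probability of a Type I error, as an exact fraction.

281/1024

α = P(reject H₀ | H₀ true) = P(S ≥ 7 | p = 1/2), with S ~ Binomial(11, 1/2).
That's C(11,7) + C(11,8) + C(11,9) + C(11,10) + C(11,11) over 2^11, i.e. (330 + 165 + 55 + 11 + 1)/2048 = 562/2048 = 281/1024.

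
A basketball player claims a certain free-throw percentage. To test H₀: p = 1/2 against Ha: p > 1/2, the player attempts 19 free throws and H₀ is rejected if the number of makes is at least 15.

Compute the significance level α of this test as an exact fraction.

Under H₀, Y ~ Binomial(19, 1/2), and α = P(Y ≥ 15).
P(Y ≥ 15) = [C(19,15) + C(19,16) + C(19,17) + C(19,18) + C(19,19)] / 2^19 = (3876 + 969 + 171 + 19 + 1) / 524288 = 5036/524288 = 1259/131072.

1259/131072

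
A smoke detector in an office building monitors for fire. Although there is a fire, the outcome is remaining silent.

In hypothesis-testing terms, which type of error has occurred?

Type II error

The null hypothesis here is that there is no fire.
'Remaining silent' corresponds to failing to reject H₀.
H₀ was not rejected but H₀ is false — a Type II error (false negative).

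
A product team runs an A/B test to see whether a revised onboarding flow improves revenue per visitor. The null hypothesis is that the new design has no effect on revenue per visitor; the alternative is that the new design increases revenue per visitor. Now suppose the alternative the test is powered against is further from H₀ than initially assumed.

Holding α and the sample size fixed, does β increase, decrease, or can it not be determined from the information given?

It decreases.

The further the true parameter sits from the null value, the more of the Ha sampling distribution falls in the rejection region.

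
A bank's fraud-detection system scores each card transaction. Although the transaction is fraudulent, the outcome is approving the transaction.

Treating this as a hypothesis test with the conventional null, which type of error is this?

The null hypothesis here is that the transaction is legitimate.
'Approving the transaction' corresponds to failing to reject H₀.
H₀ was not rejected but H₀ is false — a Type II error (false negative).

Type II error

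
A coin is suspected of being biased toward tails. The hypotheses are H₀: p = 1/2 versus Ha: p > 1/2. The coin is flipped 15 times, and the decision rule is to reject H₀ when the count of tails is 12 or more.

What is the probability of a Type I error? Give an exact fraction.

Under H₀, Y ~ Binomial(15, 1/2), and α = P(Y ≥ 12).
That's C(15,12) + C(15,13) + C(15,14) + C(15,15) over 2^15, i.e. (455 + 105 + 15 + 1)/32768 = 576/32768 = 9/512.

9/512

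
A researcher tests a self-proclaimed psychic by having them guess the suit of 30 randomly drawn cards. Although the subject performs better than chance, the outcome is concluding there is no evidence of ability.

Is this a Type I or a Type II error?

Type II error

The null hypothesis here is that the subject is guessing at random (p = 1/4).
'Concluding there is no evidence of ability' corresponds to failing to reject H₀.
H₀ was not rejected but H₀ is false — a Type II error (false negative).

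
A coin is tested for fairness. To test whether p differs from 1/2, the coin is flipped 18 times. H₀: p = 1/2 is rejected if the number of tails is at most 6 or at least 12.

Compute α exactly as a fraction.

Under H₀, Y ~ Binomial(18, 1/2); α is the probability of landing in either tail, P(Y ≤ 6) + P(Y ≥ 12).
By symmetry, α = 2·P(Y ≤ 6) = 2·(1 + 18 + 153 + 816 + 3060 + 8568 + 18564)/262144 = 62360/262144 = 7795/32768.

7795/32768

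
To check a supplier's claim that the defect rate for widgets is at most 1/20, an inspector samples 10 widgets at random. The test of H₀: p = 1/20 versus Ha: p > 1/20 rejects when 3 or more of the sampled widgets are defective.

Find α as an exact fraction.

29449106891/2560000000000

α = P(reject H₀ | H₀ true) = P(K ≥ 3 | p = 1/20), K ~ Binomial(10, 1/20).
Computing the lower-tail complement: 1 − 2530550893109/2560000000000 = 29449106891/2560000000000.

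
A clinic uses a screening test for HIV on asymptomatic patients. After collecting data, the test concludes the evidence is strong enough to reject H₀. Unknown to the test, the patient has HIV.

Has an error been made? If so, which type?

The conventional null hypothesis here is that the patient does not have HIV.
The test rejected a false H₀ — the decision matches the true state.

Neither — the decision is correct.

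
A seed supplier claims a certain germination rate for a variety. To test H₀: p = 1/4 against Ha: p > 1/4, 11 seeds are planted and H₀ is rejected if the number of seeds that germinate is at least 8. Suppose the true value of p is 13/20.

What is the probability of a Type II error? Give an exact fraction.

β = P(fail to reject H₀ | Ha true) = P(Y ≤ 7 | p = 13/20), Y ~ Binomial(11, 13/20).
Summing C(11,j)·(13/20)^j·(7/20)^{11-j} for j = 0..7 gives 2941183244209/5120000000000.

2941183244209/5120000000000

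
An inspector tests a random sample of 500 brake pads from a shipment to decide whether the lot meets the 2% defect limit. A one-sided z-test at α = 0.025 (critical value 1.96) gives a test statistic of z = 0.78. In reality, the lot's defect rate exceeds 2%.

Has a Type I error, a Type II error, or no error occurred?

Type II error

The conventional null hypothesis is that the lot's defect rate is 2% (within specification).
Since z = 0.78 ≤ z* = 1.96, H₀ is not rejected.
H₀ is false (actually the lot's defect rate exceeds 2%).
Failing to reject a false H₀ is a Type II error.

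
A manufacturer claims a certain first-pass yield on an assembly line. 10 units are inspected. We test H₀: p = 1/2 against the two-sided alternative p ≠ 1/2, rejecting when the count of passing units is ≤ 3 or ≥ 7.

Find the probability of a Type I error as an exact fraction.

11/32

Under H₀, X ~ Binomial(10, 1/2); α is the probability of landing in either tail, P(X ≤ 3) + P(X ≥ 7).
Each tail has probability (1 + 10 + 45 + 120)/1024; doubling gives α = 352/1024 = 11/32.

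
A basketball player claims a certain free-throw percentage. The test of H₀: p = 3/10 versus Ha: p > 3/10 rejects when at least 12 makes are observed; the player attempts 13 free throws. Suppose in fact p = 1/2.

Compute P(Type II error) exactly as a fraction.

4089/4096

Under the alternative p = 1/2, Y ~ Binomial(13, 1/2); β is the probability the test does not reject, P(Y < 12).
Equivalently, β = 1 − P(Y ≥ 12) = 4089/4096.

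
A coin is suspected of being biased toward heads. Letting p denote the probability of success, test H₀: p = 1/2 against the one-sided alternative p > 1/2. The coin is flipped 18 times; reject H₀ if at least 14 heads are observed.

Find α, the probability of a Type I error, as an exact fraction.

α = P(reject H₀ | H₀ true) = P(Y ≥ 14 | p = 1/2), with Y ~ Binomial(18, 1/2).
Summing the upper tail: (3060 + 816 + 153 + 18 + 1) / 2^18 = 4048/262144 = 253/16384.

253/16384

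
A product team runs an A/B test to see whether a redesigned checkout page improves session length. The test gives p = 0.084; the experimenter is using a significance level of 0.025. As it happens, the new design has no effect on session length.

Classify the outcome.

The conventional null hypothesis is that the new design has no effect on session length.
Since p = 0.084 ≥ α = 0.025, H₀ is not rejected.
H₀ is true (actually the new design has no effect on session length).
The decision matches the true state — no error.

No error (correct decision).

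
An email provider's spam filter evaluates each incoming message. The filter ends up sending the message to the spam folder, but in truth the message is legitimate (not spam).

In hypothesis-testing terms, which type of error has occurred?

The null hypothesis here is that the message is legitimate (not spam).
'Sending the message to the spam folder' corresponds to rejecting H₀.
H₀ was rejected but H₀ is true — a Type I error (false positive).

Type I error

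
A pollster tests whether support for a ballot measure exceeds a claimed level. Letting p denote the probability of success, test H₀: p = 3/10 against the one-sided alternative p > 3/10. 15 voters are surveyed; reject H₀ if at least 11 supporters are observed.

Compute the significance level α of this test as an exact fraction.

The Type I error probability is α = P(K ≥ 11) computed under H₀, where K ~ Binomial(15, 3/10).
Summing C(15,j)(3/10)^j(7/10)^{15−j} for j = 11,…,15 gives 672234069807/1000000000000000.

672234069807/1000000000000000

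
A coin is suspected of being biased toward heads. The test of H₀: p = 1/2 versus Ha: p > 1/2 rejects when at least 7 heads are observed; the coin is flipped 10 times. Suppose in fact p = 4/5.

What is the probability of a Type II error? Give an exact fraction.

1180409/9765625

A Type II error is failing to reject when Ha holds: with p = 4/5, β = P(K ≤ 6).
Equivalently, β = 1 − P(K ≥ 7) = 1180409/9765625.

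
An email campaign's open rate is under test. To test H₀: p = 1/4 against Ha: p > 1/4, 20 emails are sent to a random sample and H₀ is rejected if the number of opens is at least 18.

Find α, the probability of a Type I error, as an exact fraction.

The Type I error probability is α = P(X ≥ 18) computed under H₀, where X ~ Binomial(20, 1/4).
Summing C(20,j)(1/4)^j(3/4)^{20−j} for j = 18,…,20 gives 1771/1099511627776.

1771/1099511627776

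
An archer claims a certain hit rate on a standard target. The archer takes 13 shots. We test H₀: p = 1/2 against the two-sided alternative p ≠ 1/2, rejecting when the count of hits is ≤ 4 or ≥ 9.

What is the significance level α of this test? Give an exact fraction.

α = P(S ≤ 4 or S ≥ 9 | p = 1/2), S ~ Binomial(13, 1/2).
Each tail has probability (1 + 13 + 78 + 286 + 715)/8192; doubling gives α = 2186/8192 = 1093/4096.

1093/4096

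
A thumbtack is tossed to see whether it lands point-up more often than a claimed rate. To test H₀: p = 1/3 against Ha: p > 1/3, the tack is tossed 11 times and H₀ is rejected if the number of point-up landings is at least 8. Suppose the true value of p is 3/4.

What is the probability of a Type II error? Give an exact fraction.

150311/524288

A Type II error is failing to reject when Ha holds: with p = 3/4, β = P(Y ≤ 7).
Adding the binomial probabilities P(Y=0)+…+P(Y=7) at p = 3/4 gives 150311/524288.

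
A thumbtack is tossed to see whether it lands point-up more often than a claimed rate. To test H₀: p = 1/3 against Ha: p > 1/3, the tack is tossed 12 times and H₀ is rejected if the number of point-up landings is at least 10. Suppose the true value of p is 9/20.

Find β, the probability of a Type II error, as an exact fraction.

812745962073749/819200000000000

β = P(fail to reject H₀ | Ha true) = P(S ≤ 9 | p = 9/20), S ~ Binomial(12, 9/20).
Equivalently, β = 1 − P(S ≥ 10) = 812745962073749/819200000000000.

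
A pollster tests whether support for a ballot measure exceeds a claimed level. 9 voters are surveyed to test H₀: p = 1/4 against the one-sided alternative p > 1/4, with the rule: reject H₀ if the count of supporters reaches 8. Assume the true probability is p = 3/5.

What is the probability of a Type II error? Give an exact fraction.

1815344/1953125

β = P(fail to reject H₀ | Ha true) = P(Y ≤ 7 | p = 3/5), Y ~ Binomial(9, 3/5).
Summing C(9,j)·(3/5)^j·(2/5)^{9-j} for j = 0..7 gives 1815344/1953125.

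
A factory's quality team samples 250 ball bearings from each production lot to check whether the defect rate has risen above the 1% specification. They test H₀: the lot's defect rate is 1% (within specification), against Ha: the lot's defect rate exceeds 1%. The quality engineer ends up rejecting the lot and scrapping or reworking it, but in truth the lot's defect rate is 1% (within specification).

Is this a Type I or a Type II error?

Type I error

'Rejecting the lot and scrapping or reworking it' corresponds to rejecting H₀.
H₀ was rejected but H₀ is true — a Type I error (false positive).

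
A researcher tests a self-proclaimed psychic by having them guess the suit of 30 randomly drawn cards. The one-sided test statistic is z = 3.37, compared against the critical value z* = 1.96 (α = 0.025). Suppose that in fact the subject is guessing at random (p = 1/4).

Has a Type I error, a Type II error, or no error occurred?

Type I error

The conventional null hypothesis is that the subject is guessing at random (p = 1/4).
Since z = 3.37 > z* = 1.96, H₀ is rejected.
H₀ is true (actually the subject is guessing at random (p = 1/4)).
Rejecting a true H₀ is a Type I error.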